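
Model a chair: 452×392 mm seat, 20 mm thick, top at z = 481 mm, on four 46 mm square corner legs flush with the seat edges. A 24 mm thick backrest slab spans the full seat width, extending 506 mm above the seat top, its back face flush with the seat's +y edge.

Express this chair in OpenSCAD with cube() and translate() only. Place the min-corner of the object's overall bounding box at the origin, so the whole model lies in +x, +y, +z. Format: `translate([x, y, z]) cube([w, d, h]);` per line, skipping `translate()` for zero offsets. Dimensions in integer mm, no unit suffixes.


// leg_h = 481 - 20 = 461
translate([0, 0, 461]) cube([452, 392, 20]);
cube([46, 46, 461]);
translate([406, 0, 0]) cube([46, 46, 461]);
translate([0, 346, 0]) cube([46, 46, 461]);
translate([406, 346, 0]) cube([46, 46, 461]);
translate([0, 368, 481]) cube([452, 24, 506]);


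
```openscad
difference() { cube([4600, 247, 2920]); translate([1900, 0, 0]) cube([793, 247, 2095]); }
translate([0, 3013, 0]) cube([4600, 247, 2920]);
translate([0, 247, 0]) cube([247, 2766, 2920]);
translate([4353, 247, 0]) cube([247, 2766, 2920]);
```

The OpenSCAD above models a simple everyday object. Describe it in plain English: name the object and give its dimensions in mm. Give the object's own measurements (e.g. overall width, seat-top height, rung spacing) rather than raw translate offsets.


A single room: four walls, each 2920 mm tall and 247 mm thick, enclosing an outside footprint 4600×3260 mm (x × y), no floor or roof. The front and back walls (−y and +y sides) run the full x-width; the side walls fit between their inner faces. A door opening 793 mm wide and 2095 mm tall is cut through the front wall from the floor up, its −x edge 1900 mm from the wall's −x end.


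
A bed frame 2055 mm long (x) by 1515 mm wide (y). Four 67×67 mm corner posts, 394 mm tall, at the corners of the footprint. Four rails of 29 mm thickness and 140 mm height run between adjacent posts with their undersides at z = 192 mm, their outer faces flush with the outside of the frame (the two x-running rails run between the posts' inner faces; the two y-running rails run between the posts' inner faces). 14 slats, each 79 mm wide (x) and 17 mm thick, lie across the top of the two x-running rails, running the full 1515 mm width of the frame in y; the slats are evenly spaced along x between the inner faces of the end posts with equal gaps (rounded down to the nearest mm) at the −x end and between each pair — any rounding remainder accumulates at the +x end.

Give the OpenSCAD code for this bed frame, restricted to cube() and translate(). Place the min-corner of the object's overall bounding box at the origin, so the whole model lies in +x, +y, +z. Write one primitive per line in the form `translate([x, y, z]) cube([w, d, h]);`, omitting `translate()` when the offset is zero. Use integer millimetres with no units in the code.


// slat z = rail_z + rail_h = 192 + 140 = 332
// slat gap = ⌊(1921 − 14·79) / 15⌋ = 54
cube([67, 67, 394]);
translate([0, 1448, 0]) cube([67, 67, 394]);
translate([1988, 0, 0]) cube([67, 67, 394]);
translate([1988, 1448, 0]) cube([67, 67, 394]);
translate([67, 0, 192]) cube([1921, 29, 140]);
translate([67, 1486, 192]) cube([1921, 29, 140]);
translate([0, 67, 192]) cube([29, 1381, 140]);
translate([2026, 67, 192]) cube([29, 1381, 140]);
translate([121, 0, 332]) cube([79, 1515, 17]);
translate([254, 0, 332]) cube([79, 1515, 17]);
translate([387, 0, 332]) cube([79, 1515, 17]);
translate([520, 0, 332]) cube([79, 1515, 17]);
translate([653, 0, 332]) cube([79, 1515, 17]);
translate([786, 0, 332]) cube([79, 1515, 17]);
translate([919, 0, 332]) cube([79, 1515, 17]);
translate([1052, 0, 332]) cube([79, 1515, 17]);
translate([1185, 0, 332]) cube([79, 1515, 17]);
translate([1318, 0, 332]) cube([79, 1515, 17]);
translate([1451, 0, 332]) cube([79, 1515, 17]);
translate([1584, 0, 332]) cube([79, 1515, 17]);
translate([1717, 0, 332]) cube([79, 1515, 17]);
translate([1850, 0, 332]) cube([79, 1515, 17]);


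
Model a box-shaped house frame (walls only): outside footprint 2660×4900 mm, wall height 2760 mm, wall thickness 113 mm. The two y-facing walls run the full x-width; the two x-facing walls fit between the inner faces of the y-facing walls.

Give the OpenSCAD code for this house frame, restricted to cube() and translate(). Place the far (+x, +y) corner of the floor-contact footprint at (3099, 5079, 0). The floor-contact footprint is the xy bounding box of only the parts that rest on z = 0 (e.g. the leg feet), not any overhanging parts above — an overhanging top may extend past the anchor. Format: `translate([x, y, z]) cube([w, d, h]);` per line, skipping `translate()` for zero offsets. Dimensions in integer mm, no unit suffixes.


translate([439, 179, 0]) cube([2660, 113, 2760]);
translate([439, 4966, 0]) cube([2660, 113, 2760]);
translate([439, 292, 0]) cube([113, 4674, 2760]);
translate([2986, 292, 0]) cube([113, 4674, 2760]);


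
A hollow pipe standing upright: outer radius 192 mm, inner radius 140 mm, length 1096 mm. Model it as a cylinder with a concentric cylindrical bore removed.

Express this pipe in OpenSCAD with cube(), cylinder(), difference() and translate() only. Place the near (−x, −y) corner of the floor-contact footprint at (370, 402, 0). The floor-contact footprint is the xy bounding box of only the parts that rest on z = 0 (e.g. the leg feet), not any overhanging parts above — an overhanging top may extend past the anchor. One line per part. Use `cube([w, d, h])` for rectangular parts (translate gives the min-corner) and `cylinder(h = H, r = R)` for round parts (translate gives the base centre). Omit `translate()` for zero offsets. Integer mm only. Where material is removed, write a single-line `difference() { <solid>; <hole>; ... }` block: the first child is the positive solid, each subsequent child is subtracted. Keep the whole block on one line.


difference() { translate([562, 594, 0]) cylinder(h = 1096, r = 192); translate([562, 594, 0]) cylinder(h = 1096, r = 140); }


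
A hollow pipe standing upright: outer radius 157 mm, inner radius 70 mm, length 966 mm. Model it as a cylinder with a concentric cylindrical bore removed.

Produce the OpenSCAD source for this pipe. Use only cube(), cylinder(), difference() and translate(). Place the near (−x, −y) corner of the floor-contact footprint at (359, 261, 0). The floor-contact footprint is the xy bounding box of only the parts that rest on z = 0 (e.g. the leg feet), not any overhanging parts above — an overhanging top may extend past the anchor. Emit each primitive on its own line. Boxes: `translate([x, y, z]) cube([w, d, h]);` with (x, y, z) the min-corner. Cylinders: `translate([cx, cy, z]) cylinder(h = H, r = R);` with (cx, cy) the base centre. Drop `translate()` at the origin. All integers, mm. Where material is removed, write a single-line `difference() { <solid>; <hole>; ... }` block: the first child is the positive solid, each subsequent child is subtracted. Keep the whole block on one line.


difference() { translate([516, 418, 0]) cylinder(h = 966, r = 157); translate([516, 418, 0]) cylinder(h = 966, r = 70); }


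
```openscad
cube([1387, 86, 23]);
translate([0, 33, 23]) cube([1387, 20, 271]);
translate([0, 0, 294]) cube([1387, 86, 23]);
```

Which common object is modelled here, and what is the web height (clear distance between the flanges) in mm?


An I-beam. The web height is 271 mm.

Two wide flanges with a thin centred web — an I-beam. Overall 317 mm minus two 23 mm flanges gives a web of 317 − 2·23 = 271 mm.


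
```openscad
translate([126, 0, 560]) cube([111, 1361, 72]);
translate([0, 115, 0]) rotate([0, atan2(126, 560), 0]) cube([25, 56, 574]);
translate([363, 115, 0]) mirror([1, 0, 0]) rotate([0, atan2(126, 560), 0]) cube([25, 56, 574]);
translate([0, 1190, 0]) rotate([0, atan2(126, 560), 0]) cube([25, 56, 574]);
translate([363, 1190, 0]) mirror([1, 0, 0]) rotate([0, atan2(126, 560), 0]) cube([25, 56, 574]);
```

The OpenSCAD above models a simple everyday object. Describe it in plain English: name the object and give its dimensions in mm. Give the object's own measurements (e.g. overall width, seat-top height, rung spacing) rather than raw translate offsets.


A sawhorse. A 111×1361×72 mm beam (x, y, z) sits on two A-frame leg pairs. Each pair is two raked legs of 25×56 mm section (56 mm along y) splaying symmetrically in x. Each leg rises 560 mm vertically over 126 mm of horizontal reach and is 574 mm long along its own axis. Every leg's outer bottom edge rests on the floor and its outer top edge meets a bottom edge of the beam — the left legs (tilting toward +x) meet the beam's −x bottom edge, the right legs (their mirror images, tilting toward −x) meet its +x bottom edge — so the leg tops tuck under the beam, the beam's underside is 560 mm above the floor, and the feet are 363 mm apart outside-to-outside with the beam centred between them. The two leg pairs are set in 115 mm from either end of the beam.


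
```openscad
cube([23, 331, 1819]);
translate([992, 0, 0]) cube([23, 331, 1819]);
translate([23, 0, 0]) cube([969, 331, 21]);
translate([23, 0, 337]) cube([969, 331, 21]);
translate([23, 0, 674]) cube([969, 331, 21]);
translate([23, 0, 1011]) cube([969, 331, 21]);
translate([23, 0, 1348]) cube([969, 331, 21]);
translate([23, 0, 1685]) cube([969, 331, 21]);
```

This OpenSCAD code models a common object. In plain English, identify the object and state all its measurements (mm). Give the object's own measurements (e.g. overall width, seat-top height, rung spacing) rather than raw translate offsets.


An open bookshelf. Two side panels, each 23 mm thick, 331 mm deep and 1819 mm tall, stand 1015 mm apart (outside-to-outside). Between them sit 6 shelves, each 21 mm thick and 331 mm deep, spanning the full gap between the sides. The bottom shelf rests on the floor (its underside at z = 0) and the clear gap between one shelf's top and the next shelf's underside is 316 mm.


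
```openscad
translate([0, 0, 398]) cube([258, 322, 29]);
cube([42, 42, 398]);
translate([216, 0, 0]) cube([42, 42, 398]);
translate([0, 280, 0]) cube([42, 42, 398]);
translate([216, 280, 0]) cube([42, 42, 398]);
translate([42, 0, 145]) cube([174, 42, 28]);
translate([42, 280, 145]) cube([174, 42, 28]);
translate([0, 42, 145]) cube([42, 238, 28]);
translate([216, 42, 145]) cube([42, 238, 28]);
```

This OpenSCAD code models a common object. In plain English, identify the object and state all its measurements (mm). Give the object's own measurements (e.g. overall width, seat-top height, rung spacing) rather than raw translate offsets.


A four-legged stool. The seat is a 258×322×29 mm slab whose top surface is at z = 427 mm; four square legs, each 42×42 mm in cross-section, run from the floor (z = 0) to the underside of the seat, each flush with a corner of the seat. Four stretchers, 42 mm wide and 28 mm tall, connect adjacent legs with their undersides at z = 145 mm, each running between the inner faces of the legs it joins and aligned with the legs' outer faces on the other axis.


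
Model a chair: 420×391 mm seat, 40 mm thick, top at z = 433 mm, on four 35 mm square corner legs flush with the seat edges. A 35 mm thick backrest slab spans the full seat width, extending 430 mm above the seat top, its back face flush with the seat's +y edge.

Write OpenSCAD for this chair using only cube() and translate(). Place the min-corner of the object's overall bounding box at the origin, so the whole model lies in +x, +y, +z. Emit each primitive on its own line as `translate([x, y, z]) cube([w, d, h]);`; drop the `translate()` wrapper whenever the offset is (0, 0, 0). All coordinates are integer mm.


// leg_h = 433 - 40 = 393
translate([0, 0, 393]) cube([420, 391, 40]);
cube([35, 35, 393]);
translate([385, 0, 0]) cube([35, 35, 393]);
translate([0, 356, 0]) cube([35, 35, 393]);
translate([385, 356, 0]) cube([35, 35, 393]);
translate([0, 356, 433]) cube([420, 35, 430]);


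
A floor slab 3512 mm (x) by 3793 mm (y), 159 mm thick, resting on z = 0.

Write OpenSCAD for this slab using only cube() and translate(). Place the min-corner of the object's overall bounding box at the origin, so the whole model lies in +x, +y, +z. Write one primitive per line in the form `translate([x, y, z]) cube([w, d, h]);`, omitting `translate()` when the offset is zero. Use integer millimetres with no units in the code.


cube([3512, 3793, 159]);


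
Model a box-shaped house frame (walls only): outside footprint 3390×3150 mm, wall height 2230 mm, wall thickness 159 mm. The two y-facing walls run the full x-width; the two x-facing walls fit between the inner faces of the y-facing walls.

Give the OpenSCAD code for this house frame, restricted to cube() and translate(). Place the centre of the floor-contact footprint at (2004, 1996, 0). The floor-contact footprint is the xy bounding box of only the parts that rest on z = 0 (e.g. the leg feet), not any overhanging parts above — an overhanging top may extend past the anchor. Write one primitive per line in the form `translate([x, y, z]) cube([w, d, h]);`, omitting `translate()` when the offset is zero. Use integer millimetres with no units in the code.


translate([309, 421, 0]) cube([3390, 159, 2230]);
translate([309, 3412, 0]) cube([3390, 159, 2230]);
translate([309, 580, 0]) cube([159, 2832, 2230]);
translate([3540, 580, 0]) cube([159, 2832, 2230]);


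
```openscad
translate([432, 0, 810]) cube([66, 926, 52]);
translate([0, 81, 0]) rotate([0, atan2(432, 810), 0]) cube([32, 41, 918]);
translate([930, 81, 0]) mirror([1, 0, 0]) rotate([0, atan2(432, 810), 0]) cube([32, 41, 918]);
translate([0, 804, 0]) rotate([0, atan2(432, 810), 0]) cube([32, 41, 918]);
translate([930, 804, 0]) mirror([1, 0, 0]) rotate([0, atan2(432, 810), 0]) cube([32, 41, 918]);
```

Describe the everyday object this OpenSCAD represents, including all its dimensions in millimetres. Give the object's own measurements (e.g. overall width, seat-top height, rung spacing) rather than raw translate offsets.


A sawhorse. A 66×926×52 mm beam (x, y, z) sits on two A-frame leg pairs. Each pair is two raked legs of 32×41 mm section (41 mm along y) splaying symmetrically in x. Each leg rises 810 mm vertically over 432 mm of horizontal reach and is 918 mm long along its own axis. Every leg's outer bottom edge rests on the floor and its outer top edge meets a bottom edge of the beam — the left legs (tilting toward +x) meet the beam's −x bottom edge, the right legs (their mirror images, tilting toward −x) meet its +x bottom edge — so the leg tops tuck under the beam, the beam's underside is 810 mm above the floor, and the feet are 930 mm apart outside-to-outside with the beam centred between them. The two leg pairs are set in 81 mm from either end of the beam.


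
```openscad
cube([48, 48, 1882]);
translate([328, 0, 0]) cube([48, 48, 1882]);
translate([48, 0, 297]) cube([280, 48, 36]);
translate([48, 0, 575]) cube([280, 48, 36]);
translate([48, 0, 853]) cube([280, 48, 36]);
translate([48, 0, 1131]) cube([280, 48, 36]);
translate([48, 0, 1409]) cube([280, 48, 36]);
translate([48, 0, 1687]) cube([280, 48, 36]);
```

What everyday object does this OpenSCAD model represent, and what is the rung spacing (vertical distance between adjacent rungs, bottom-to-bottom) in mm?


A ladder. The rung spacing is 278 mm.

Two tall 48×48 posts with 6 short bars between them — a ladder. Adjacent rungs sit at z = 297 and z = 575, so the spacing is 575 − 297 = 278 mm.


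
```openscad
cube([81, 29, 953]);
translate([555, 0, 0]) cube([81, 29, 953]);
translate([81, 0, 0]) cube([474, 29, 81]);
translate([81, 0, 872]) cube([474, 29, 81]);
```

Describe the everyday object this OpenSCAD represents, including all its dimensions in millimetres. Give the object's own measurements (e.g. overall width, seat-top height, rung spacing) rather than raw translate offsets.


A rectangular picture frame lying in the x–z plane (depth along y). The opening is 474 mm wide (x) by 791 mm tall (z), surrounded by a border 81 mm wide on all four sides. The frame is 29 mm deep and is made of two full-height vertical stiles with two horizontal rails fitted between them.


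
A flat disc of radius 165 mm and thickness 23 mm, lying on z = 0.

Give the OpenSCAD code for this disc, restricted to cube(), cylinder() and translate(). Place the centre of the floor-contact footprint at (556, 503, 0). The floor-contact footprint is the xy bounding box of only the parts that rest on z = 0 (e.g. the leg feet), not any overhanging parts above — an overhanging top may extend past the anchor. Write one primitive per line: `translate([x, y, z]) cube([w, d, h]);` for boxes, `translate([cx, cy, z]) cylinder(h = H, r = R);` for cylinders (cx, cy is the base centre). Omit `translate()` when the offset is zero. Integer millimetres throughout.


translate([556, 503, 0]) cylinder(h = 23, r = 165);


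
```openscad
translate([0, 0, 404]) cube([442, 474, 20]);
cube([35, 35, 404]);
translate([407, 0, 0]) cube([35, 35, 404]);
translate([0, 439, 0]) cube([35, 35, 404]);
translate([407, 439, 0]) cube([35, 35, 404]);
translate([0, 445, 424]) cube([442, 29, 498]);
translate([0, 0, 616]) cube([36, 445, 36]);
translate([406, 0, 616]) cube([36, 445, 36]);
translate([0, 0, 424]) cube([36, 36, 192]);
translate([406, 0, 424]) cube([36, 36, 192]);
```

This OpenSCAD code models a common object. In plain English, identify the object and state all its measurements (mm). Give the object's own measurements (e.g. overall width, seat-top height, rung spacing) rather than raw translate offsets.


A chair. The seat is a 442×474×20 mm slab with its top at z = 424 mm, on four 35×35 mm corner legs (flush with the seat edges, standing on z = 0). A flat backrest 29 mm thick, 498 mm tall, spans the full seat width and rises from the seat top along its +y edge, rear face flush with the rear of the seat. Two armrests of 36×36 mm section run along each side from the seat's front edge to the front of the backrest, top faces 228 mm above the seat top and outer faces flush with the seat's x-edges; a 36×36 mm post under the front of each armrest stands on the seat at the front corner.


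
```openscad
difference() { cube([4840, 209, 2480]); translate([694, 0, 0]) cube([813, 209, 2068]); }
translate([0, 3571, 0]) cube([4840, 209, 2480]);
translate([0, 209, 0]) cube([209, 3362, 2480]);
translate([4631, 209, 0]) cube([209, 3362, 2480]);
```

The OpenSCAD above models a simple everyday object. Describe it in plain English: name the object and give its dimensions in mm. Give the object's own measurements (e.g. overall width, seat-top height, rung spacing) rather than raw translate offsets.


A single room: four walls, each 2480 mm tall and 209 mm thick, enclosing an outside footprint 4840×3780 mm (x × y), no floor or roof. The front and back walls (−y and +y sides) run the full x-width; the side walls fit between their inner faces. A door opening 813 mm wide and 2068 mm tall is cut through the front wall from the floor up, its −x edge 694 mm from the wall's −x end.


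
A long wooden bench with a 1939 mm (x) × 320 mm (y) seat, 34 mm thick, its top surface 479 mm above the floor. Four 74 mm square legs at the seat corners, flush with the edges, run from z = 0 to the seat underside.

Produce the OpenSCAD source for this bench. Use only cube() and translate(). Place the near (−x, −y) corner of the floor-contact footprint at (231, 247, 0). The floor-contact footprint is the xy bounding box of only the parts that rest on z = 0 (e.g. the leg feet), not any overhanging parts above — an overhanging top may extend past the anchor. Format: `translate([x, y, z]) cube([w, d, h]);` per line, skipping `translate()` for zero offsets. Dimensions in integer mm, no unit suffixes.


translate([231, 247, 445]) cube([1939, 320, 34]);
translate([231, 247, 0]) cube([74, 74, 445]);
translate([231, 493, 0]) cube([74, 74, 445]);
translate([2096, 247, 0]) cube([74, 74, 445]);
translate([2096, 493, 0]) cube([74, 74, 445]);


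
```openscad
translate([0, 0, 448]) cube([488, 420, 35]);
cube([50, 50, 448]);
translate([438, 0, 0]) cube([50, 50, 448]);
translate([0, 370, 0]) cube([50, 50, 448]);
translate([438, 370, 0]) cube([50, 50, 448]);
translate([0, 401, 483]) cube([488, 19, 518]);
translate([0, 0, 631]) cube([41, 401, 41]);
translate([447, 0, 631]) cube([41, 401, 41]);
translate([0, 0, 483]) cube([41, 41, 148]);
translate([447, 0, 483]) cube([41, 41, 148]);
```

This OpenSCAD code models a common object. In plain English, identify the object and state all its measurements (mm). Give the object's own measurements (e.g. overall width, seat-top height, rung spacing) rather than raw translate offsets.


A chair. The seat is a 488×420×35 mm slab with its top at z = 483 mm, on four 50×50 mm corner legs (flush with the seat edges, standing on z = 0). A flat backrest 19 mm thick, 518 mm tall, spans the full seat width and rises from the seat top along its +y edge, rear face flush with the rear of the seat. Two armrests of 41×41 mm section run along each side from the seat's front edge to the front of the backrest, top faces 189 mm above the seat top and outer faces flush with the seat's x-edges; a 41×41 mm post under the front of each armrest stands on the seat at the front corner.


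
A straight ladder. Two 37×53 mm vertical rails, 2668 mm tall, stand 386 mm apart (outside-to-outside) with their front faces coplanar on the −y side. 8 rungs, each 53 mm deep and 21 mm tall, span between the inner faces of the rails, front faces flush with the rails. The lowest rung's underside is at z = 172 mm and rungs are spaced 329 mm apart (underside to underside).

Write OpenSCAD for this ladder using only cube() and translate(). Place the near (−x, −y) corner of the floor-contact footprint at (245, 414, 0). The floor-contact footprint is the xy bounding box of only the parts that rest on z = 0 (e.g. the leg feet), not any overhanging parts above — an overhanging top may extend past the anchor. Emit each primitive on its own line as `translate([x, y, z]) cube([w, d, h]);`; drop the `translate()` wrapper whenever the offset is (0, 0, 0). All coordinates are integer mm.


translate([245, 414, 0]) cube([37, 53, 2668]);
translate([594, 414, 0]) cube([37, 53, 2668]);
translate([282, 414, 172]) cube([312, 53, 21]);
translate([282, 414, 501]) cube([312, 53, 21]);
translate([282, 414, 830]) cube([312, 53, 21]);
translate([282, 414, 1159]) cube([312, 53, 21]);
translate([282, 414, 1488]) cube([312, 53, 21]);
translate([282, 414, 1817]) cube([312, 53, 21]);
translate([282, 414, 2146]) cube([312, 53, 21]);
translate([282, 414, 2475]) cube([312, 53, 21]);


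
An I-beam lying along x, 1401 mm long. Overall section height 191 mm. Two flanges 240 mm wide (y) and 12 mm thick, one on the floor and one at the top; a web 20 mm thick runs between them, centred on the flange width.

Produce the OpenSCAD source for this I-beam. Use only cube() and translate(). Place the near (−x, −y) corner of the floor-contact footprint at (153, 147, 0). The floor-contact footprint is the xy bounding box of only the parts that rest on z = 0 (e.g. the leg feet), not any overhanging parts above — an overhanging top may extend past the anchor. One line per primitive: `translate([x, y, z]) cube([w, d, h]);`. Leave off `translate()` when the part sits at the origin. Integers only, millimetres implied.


translate([153, 147, 0]) cube([1401, 240, 12]);
translate([153, 257, 12]) cube([1401, 20, 167]);
translate([153, 147, 179]) cube([1401, 240, 12]);


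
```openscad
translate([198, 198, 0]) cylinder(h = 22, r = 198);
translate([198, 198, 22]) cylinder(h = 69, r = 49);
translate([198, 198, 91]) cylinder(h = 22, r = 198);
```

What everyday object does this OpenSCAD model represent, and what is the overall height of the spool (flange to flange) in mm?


A spool. The overall height is 113 mm.

Three coaxial cylinders, large–small–large — a spool. Two 22 mm flanges and a 69 mm core give 22 + 69 + 22 = 113 mm.


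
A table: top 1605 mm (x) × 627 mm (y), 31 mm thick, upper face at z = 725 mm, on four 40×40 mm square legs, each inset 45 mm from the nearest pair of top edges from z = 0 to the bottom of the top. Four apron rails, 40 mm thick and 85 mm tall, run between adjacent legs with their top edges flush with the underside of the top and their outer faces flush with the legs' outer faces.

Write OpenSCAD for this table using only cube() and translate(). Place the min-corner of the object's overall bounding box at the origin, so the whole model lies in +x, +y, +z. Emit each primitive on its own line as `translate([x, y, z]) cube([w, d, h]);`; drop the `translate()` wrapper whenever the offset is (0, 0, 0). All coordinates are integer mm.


// leg_h = 725 - 31 = 694
// apron z = 694 - 85 = 609
translate([0, 0, 694]) cube([1605, 627, 31]);
translate([45, 45, 0]) cube([40, 40, 694]);
translate([1520, 45, 0]) cube([40, 40, 694]);
translate([45, 542, 0]) cube([40, 40, 694]);
translate([1520, 542, 0]) cube([40, 40, 694]);
translate([85, 45, 609]) cube([1435, 40, 85]);
translate([85, 542, 609]) cube([1435, 40, 85]);
translate([45, 85, 609]) cube([40, 457, 85]);
translate([1520, 85, 609]) cube([40, 457, 85]);


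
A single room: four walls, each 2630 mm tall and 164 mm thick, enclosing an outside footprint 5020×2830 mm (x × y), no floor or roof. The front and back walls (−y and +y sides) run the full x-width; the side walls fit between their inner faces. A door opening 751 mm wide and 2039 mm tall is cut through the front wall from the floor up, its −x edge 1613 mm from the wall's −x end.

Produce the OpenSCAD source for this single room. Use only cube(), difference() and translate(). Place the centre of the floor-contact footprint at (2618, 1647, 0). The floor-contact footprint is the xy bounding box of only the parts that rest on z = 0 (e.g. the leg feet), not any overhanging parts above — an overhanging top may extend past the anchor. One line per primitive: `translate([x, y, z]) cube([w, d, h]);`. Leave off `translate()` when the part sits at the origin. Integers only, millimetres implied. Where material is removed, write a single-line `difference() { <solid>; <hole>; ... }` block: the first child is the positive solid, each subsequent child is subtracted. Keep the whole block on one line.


difference() { translate([108, 232, 0]) cube([5020, 164, 2630]); translate([1721, 232, 0]) cube([751, 164, 2039]); }
translate([108, 2898, 0]) cube([5020, 164, 2630]);
translate([108, 396, 0]) cube([164, 2502, 2630]);
translate([4964, 396, 0]) cube([164, 2502, 2630]);


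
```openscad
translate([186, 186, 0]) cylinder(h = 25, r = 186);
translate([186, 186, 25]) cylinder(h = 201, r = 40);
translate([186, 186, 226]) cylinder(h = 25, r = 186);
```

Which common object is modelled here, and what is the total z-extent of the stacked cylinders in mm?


A spool. The overall height is 251 mm.

Three coaxial cylinders, large–small–large — a spool. Two 25 mm flanges and a 201 mm core give 25 + 201 + 25 = 251 mm.


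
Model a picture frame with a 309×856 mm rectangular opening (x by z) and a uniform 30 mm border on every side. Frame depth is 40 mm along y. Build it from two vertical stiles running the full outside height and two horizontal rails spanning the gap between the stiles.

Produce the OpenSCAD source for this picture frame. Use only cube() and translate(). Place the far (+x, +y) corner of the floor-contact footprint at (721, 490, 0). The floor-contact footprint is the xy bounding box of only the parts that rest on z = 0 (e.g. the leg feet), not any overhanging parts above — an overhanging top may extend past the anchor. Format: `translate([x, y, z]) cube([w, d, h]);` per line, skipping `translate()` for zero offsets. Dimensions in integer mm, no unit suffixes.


translate([352, 450, 0]) cube([30, 40, 916]);
translate([691, 450, 0]) cube([30, 40, 916]);
translate([382, 450, 0]) cube([309, 40, 30]);
translate([382, 450, 886]) cube([309, 40, 30]);


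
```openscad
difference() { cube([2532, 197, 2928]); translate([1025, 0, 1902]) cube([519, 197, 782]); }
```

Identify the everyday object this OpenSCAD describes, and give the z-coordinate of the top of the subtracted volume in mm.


A wall with a window opening. The window head height is 2684 mm.

A wall with a rectangular opening subtracted — a window. Sill at z = 1902, opening 782 mm tall, so the head is at 1902 + 782 = 2684 mm.


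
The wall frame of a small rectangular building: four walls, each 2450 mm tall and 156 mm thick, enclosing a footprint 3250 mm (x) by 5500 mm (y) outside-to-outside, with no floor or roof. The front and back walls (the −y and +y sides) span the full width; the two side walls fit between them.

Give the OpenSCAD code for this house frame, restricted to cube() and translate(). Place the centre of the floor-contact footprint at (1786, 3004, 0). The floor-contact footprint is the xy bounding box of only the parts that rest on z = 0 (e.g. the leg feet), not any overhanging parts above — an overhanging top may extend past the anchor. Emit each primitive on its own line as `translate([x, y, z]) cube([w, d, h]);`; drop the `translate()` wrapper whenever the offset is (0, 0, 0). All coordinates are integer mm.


translate([161, 254, 0]) cube([3250, 156, 2450]);
translate([161, 5598, 0]) cube([3250, 156, 2450]);
translate([161, 410, 0]) cube([156, 5188, 2450]);
translate([3255, 410, 0]) cube([156, 5188, 2450]);


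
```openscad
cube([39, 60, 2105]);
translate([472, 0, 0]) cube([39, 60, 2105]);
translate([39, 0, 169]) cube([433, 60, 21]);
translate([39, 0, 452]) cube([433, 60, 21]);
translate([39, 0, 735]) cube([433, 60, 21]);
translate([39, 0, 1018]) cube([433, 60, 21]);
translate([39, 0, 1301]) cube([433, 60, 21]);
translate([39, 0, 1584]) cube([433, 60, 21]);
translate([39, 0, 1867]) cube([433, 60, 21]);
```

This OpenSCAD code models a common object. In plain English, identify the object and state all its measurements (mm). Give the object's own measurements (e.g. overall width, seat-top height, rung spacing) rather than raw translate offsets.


A straight ladder. Two 39×60 mm vertical rails, 2105 mm tall, stand 511 mm apart (outside-to-outside) with their front faces coplanar on the −y side. 7 rungs, each 60 mm deep and 21 mm tall, span between the inner faces of the rails, front faces flush with the rails. The lowest rung's underside is at z = 169 mm and rungs are spaced 283 mm apart (underside to underside).


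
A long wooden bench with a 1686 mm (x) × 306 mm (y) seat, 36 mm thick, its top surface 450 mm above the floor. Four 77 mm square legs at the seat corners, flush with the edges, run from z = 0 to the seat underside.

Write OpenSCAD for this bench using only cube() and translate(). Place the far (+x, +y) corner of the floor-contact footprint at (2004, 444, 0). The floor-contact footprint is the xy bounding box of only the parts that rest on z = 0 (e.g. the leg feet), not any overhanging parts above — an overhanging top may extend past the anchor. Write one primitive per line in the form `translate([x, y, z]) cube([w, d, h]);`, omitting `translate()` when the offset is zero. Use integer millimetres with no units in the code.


// leg_h = 450 − 36 = 414
translate([318, 138, 414]) cube([1686, 306, 36]);
translate([318, 138, 0]) cube([77, 77, 414]);
translate([318, 367, 0]) cube([77, 77, 414]);
translate([1927, 138, 0]) cube([77, 77, 414]);
translate([1927, 367, 0]) cube([77, 77, 414]);


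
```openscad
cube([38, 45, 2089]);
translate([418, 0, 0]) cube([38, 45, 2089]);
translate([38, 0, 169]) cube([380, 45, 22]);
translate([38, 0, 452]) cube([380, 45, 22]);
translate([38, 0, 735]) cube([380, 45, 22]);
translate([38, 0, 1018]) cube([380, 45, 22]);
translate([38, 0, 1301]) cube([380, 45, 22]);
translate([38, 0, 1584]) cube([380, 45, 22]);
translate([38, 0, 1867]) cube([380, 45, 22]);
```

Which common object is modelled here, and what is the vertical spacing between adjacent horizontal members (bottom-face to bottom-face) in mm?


A ladder. The rung spacing is 283 mm.

Two tall 38×45 posts with 7 short bars between them — a ladder. Adjacent rungs sit at z = 169 and z = 452, so the spacing is 452 − 169 = 283 mm.


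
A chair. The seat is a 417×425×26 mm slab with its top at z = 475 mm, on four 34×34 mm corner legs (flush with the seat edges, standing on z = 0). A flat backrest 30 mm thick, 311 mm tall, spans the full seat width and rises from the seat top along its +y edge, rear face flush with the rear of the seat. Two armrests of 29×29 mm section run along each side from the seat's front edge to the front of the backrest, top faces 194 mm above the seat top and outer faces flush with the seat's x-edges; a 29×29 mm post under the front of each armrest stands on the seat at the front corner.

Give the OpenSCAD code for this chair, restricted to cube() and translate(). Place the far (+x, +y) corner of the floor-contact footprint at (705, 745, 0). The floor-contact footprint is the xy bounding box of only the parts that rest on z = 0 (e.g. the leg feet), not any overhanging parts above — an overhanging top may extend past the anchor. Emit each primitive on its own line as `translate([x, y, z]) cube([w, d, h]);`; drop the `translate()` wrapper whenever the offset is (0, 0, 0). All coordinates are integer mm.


translate([288, 320, 449]) cube([417, 425, 26]);
translate([288, 320, 0]) cube([34, 34, 449]);
translate([671, 320, 0]) cube([34, 34, 449]);
translate([288, 711, 0]) cube([34, 34, 449]);
translate([671, 711, 0]) cube([34, 34, 449]);
translate([288, 715, 475]) cube([417, 30, 311]);
translate([288, 320, 640]) cube([29, 395, 29]);
translate([676, 320, 640]) cube([29, 395, 29]);
translate([288, 320, 475]) cube([29, 29, 165]);
translate([676, 320, 475]) cube([29, 29, 165]);


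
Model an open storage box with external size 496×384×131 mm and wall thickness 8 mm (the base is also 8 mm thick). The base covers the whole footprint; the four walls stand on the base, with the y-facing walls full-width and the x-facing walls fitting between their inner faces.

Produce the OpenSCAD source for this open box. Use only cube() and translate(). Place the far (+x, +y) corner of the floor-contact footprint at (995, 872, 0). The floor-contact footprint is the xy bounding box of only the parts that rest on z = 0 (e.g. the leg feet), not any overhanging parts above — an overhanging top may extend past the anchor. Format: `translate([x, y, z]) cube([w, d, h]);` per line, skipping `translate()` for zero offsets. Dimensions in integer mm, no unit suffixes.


translate([499, 488, 0]) cube([496, 384, 8]);
translate([499, 488, 8]) cube([496, 8, 123]);
translate([499, 864, 8]) cube([496, 8, 123]);
translate([499, 496, 8]) cube([8, 368, 123]);
translate([987, 496, 8]) cube([8, 368, 123]);


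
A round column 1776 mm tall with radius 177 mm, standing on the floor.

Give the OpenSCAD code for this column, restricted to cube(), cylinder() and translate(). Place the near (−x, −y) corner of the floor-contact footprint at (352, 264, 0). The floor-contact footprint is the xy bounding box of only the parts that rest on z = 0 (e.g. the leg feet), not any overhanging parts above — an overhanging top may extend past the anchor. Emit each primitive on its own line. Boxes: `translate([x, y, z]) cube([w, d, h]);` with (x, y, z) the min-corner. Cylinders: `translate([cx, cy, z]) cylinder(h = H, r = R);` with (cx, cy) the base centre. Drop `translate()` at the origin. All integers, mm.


translate([529, 441, 0]) cylinder(h = 1776, r = 177);


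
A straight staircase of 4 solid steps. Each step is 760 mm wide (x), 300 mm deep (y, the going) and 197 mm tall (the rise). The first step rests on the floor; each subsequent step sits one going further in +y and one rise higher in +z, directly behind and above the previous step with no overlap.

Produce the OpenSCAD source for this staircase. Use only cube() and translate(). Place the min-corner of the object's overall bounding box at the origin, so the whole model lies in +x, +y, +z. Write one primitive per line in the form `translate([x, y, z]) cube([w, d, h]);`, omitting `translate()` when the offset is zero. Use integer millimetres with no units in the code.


cube([760, 300, 197]);
translate([0, 300, 197]) cube([760, 300, 197]);
translate([0, 600, 394]) cube([760, 300, 197]);
translate([0, 900, 591]) cube([760, 300, 197]);


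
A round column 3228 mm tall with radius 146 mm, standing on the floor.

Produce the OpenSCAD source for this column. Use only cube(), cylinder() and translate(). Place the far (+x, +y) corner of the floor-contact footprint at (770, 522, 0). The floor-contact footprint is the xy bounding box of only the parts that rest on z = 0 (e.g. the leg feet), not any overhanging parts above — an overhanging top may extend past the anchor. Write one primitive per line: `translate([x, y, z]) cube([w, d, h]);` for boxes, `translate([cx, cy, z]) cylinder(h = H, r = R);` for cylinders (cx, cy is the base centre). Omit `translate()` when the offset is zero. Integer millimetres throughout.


translate([624, 376, 0]) cylinder(h = 3228, r = 146);


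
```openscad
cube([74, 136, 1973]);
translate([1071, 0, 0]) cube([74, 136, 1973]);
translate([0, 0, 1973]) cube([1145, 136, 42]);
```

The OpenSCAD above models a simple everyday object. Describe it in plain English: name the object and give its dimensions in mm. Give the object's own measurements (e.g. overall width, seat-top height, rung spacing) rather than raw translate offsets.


A door frame. The clear opening is 997 mm wide and 1973 mm high. Two 74 mm wide jambs, 136 mm deep, stand either side of the opening from the floor to the top of the opening. A 42 mm thick head sits across the top of both jambs, spanning the full outside width of the frame.


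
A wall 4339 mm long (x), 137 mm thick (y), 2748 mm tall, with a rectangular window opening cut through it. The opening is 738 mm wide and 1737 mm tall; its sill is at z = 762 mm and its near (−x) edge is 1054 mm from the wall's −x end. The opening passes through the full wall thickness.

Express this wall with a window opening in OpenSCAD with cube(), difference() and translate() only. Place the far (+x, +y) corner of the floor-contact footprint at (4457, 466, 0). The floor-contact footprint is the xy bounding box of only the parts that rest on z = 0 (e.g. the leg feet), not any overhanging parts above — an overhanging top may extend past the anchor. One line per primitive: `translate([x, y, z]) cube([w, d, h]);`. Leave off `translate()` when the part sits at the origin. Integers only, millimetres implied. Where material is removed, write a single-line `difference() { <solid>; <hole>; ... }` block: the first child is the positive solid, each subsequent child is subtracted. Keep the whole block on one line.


difference() { translate([118, 329, 0]) cube([4339, 137, 2748]); translate([1172, 329, 762]) cube([738, 137, 1737]); }


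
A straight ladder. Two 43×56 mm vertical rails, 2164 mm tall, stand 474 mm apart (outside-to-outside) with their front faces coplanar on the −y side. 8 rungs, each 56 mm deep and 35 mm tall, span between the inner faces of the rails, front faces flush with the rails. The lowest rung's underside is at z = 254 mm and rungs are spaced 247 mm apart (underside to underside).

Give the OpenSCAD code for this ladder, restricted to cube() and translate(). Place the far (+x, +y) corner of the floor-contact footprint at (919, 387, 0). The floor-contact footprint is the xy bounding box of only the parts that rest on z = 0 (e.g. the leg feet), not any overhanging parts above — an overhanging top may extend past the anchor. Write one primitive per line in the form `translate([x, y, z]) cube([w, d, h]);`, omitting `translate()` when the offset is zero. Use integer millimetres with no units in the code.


translate([445, 331, 0]) cube([43, 56, 2164]);
translate([876, 331, 0]) cube([43, 56, 2164]);
translate([488, 331, 254]) cube([388, 56, 35]);
translate([488, 331, 501]) cube([388, 56, 35]);
translate([488, 331, 748]) cube([388, 56, 35]);
translate([488, 331, 995]) cube([388, 56, 35]);
translate([488, 331, 1242]) cube([388, 56, 35]);
translate([488, 331, 1489]) cube([388, 56, 35]);
translate([488, 331, 1736]) cube([388, 56, 35]);
translate([488, 331, 1983]) cube([388, 56, 35]);
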